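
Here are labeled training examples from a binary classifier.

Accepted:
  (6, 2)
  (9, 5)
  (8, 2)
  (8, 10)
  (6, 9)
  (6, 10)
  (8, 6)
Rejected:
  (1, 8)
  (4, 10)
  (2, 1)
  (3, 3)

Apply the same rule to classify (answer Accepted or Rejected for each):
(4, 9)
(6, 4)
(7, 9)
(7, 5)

Every 'Accepted' example satisfies: first ≥ 5. None of the 'Rejected' examples do.
(4, 9): Rejected (first 4).
(6, 4): Accepted (first 6).
(7, 9): Accepted (first 7).
(7, 5): Accepted (first 7).

Rejected, Accepted, Accepted, Accepted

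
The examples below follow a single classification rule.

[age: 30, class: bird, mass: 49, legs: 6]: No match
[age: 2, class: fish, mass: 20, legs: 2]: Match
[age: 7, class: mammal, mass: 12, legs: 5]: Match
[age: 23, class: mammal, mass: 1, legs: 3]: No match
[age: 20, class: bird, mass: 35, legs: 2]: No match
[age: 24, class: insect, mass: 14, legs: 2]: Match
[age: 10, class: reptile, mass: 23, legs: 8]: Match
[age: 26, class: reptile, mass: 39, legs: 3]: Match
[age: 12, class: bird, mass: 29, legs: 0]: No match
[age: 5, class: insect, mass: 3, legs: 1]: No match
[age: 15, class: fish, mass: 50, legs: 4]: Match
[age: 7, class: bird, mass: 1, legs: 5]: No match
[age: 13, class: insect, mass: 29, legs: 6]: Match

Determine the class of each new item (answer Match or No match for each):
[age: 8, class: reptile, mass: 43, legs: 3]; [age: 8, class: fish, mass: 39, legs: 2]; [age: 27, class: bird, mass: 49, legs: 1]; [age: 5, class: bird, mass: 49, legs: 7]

The pattern is that an item is 'Match' exactly when: class is not bird AND mass ≥ 12.
[age: 8, class: reptile, mass: 43, legs: 3]: class is reptile, mass = 43, qualifies → Match.
[age: 8, class: fish, mass: 39, legs: 2]: class is fish, mass = 39, qualifies → Match.
[age: 27, class: bird, mass: 49, legs: 1]: class is bird, mass = 49, lacks this property → No match.
[age: 5, class: bird, mass: 49, legs: 7]: class is bird, mass = 49, lacks this property → No match.

Match, Match, No match, No match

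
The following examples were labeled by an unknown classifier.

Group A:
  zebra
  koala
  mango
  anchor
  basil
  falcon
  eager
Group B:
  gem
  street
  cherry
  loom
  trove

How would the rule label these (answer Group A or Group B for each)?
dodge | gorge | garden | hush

Group B, Group B, Group A, Group B

The distinguishing property — contains 'a' — holds for all the 'Group A' cases and none of the 'Group B' cases.
dodge: Group B (no 'a').
gorge: Group B (no 'a').
garden: Group A (has 'a').
hush: Group B (no 'a').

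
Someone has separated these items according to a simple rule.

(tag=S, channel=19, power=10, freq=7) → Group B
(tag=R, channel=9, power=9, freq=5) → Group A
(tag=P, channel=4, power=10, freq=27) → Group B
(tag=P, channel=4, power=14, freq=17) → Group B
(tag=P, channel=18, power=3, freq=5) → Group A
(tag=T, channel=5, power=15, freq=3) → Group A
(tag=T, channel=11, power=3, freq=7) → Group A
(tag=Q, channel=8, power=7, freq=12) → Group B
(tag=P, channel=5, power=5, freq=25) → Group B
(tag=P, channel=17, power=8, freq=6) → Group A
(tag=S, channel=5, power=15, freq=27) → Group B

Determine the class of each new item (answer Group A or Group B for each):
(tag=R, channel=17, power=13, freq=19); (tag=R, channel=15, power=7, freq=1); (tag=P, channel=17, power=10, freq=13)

Group B, Group A, Group B

The rule appears to be: tag is T OR freq ≤ 6.
(tag=R, channel=17, power=13, freq=19): Group B (tag is R, freq = 19).
(tag=R, channel=15, power=7, freq=1): Group A (tag is R, freq = 1).
(tag=P, channel=17, power=10, freq=13): Group B (tag is P, freq = 13).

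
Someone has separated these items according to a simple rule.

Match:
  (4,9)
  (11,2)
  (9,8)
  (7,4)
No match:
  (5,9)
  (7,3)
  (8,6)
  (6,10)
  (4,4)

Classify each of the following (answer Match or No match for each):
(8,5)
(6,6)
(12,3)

The common property of the 'Match' items is: sum is odd. No 'No match' item has it.
Match: (8,5), since 8+5 = 13.
No match: (6,6), since 6+6 = 12.
Match: (12,3), since 12+3 = 15.

Match, No match, Match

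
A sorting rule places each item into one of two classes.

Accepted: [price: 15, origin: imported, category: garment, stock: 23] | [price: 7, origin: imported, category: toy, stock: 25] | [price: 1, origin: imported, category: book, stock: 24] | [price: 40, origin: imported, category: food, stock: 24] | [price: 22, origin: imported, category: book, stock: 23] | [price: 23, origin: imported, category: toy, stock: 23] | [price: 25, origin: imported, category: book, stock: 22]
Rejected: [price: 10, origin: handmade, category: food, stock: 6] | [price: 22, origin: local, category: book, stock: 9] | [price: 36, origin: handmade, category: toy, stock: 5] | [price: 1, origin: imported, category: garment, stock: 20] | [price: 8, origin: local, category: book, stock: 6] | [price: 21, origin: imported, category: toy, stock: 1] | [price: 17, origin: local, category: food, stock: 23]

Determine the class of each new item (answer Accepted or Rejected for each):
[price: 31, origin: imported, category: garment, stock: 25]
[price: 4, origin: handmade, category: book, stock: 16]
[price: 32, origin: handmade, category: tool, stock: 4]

Accepted, Rejected, Rejected

Every 'Accepted' example satisfies: origin is imported AND stock ≥ 22. None of the 'Rejected' examples do.
[price: 31, origin: imported, category: garment, stock: 25] — origin is imported, stock = 25, hence Accepted. [price: 4, origin: handmade, category: book, stock: 16] — origin is handmade, stock = 16, hence Rejected. [price: 32, origin: handmade, category: tool, stock: 4] — origin is handmade, stock = 4, hence Rejected.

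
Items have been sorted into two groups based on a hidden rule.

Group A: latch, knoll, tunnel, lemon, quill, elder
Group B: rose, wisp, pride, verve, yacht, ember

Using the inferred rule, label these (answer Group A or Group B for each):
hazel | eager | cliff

Group A, Group B, Group A

Every 'Group A' example satisfies: contains 'l'. None of the 'Group B' examples do.
hazel: Group A (has 'l'). eager: Group B (no 'l'). cliff: Group A (has 'l').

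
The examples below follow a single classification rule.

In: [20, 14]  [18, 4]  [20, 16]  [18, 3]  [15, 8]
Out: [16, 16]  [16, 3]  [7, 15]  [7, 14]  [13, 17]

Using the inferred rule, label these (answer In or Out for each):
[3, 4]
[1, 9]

The distinguishing property — first > second AND sum ≥ 21 — holds for all the 'In' cases and none of the 'Out' cases.
[3, 4]: Out (3 < 4, 3+4 = 7).
[1, 9]: Out (1 < 9, 1+9 = 10).

Out, Out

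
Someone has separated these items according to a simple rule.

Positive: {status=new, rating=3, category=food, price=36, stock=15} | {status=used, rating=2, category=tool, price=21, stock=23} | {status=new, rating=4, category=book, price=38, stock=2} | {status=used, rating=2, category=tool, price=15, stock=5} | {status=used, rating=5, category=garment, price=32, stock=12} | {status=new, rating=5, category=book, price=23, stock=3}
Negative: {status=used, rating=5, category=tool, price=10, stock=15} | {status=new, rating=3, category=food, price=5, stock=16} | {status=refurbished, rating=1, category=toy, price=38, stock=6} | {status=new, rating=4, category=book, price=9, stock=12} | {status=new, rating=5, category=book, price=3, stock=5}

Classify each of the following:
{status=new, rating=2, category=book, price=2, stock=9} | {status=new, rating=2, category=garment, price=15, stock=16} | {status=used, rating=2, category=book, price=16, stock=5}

Negative, Positive, Positive

Every 'Positive' example satisfies: rating ≥ 2 AND price ≥ 15. None of the 'Negative' examples do.
{status=new, rating=2, category=book, price=2, stock=9}: rating = 2, price = 2, fails the rule → Negative.
{status=new, rating=2, category=garment, price=15, stock=16}: rating = 2, price = 15, meets the rule → Positive.
{status=used, rating=2, category=book, price=16, stock=5}: rating = 2, price = 16, meets the rule → Positive.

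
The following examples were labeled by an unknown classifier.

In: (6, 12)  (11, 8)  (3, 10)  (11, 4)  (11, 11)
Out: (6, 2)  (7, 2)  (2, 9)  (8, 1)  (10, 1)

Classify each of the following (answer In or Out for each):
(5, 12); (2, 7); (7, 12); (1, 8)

Every 'In' example satisfies: sum ≥ 13. None of the 'Out' examples do.

In, Out, In, Out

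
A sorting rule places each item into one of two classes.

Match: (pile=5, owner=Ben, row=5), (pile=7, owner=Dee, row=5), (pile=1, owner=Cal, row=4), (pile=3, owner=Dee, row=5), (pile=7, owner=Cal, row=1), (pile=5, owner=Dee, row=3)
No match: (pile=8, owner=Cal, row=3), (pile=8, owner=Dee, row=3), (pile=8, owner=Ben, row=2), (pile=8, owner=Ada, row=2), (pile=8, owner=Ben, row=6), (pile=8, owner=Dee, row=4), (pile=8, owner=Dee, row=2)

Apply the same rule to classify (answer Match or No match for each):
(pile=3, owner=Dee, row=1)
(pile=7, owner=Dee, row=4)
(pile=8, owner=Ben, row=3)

Match, Match, No match

Every 'Match' example satisfies: pile ≤ 7. None of the 'No match' examples do.
(pile=3, owner=Dee, row=1) → pile = 3 → Match. (pile=7, owner=Dee, row=4) → pile = 7 → Match. (pile=8, owner=Ben, row=3) → pile = 8 → No match.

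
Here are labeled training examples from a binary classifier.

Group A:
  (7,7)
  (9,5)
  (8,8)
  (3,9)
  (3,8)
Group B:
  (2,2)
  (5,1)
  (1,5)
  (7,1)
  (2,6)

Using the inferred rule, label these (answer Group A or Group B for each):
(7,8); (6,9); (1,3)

One predicate separates the groups cleanly: sum ≥ 11.
(7,8): 7+8 = 15 — fits, so Group A.
(6,9): 6+9 = 15 — fits, so Group A.
(1,3): 1+3 = 4 — doesn't match, so Group B.

Group A, Group A, Group B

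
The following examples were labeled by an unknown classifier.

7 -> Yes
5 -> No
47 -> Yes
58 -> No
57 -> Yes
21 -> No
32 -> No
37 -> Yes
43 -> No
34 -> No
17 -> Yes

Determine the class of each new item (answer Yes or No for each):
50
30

No, No

All 'Yes' examples share one property — ends in digit 7 — and every 'No' example lacks it.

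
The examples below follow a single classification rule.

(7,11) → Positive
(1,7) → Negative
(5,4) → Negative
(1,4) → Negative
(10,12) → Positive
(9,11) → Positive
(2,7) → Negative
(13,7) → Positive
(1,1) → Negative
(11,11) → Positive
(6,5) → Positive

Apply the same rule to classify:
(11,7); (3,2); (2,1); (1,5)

A rule that fits every label: sum ≥ 11 — true of each 'Positive' example, false of each 'Negative' one.
Positive: (11,7), since 11+7 = 18. Negative: (3,2), since 3+2 = 5. Negative: (2,1), since 2+1 = 3. Negative: (1,5), since 1+5 = 6.

Positive, Negative, Negative, Negative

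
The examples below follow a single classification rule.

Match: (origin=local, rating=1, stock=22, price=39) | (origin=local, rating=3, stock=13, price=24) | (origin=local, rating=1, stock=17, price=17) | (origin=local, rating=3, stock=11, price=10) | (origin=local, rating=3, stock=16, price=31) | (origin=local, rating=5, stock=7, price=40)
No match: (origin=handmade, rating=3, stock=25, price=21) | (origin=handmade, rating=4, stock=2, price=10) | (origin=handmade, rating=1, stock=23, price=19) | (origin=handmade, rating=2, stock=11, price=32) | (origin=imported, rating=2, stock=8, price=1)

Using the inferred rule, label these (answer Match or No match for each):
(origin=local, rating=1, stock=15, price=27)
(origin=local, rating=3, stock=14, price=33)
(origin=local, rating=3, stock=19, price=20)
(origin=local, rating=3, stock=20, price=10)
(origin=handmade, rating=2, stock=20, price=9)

Match, Match, Match, Match, No match

Checking candidate rules against both groups, what survives is: origin is local.
(origin=local, rating=1, stock=15, price=27): origin is local — passes, so Match.
(origin=local, rating=3, stock=14, price=33): origin is local — passes, so Match.
(origin=local, rating=3, stock=19, price=20): origin is local — passes, so Match.
(origin=local, rating=3, stock=20, price=10): origin is local — passes, so Match.
(origin=handmade, rating=2, stock=20, price=9): origin is handmade — doesn't match, so No match.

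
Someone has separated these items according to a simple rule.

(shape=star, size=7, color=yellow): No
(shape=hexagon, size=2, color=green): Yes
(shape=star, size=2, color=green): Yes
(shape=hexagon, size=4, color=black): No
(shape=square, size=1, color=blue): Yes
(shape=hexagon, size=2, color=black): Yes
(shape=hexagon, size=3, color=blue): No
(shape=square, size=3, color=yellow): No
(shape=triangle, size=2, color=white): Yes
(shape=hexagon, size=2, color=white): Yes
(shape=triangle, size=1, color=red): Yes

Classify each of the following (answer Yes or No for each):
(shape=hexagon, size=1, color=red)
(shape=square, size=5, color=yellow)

The common property of the 'Yes' items is: size ≤ 2. No 'No' item has it.
(shape=hexagon, size=1, color=red) — size = 1, hence Yes.
(shape=square, size=5, color=yellow) — size = 5, hence No.

Yes, No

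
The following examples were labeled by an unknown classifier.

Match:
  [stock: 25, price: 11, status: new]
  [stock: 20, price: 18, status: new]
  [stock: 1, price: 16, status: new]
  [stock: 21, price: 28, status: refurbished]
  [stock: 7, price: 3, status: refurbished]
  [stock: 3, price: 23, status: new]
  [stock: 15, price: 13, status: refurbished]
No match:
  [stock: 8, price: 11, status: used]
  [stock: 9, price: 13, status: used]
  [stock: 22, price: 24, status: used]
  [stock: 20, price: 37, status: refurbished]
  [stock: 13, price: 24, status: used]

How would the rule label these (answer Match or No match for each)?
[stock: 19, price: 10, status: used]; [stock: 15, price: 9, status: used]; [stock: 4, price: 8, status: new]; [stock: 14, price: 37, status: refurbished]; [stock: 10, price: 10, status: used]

No match, No match, Match, No match, No match

A rule that fits every label: status is not used AND price ≤ 28 — true of each 'Match' example, false of each 'No match' one.
No match: [stock: 19, price: 10, status: used], since status is used, price = 10.
No match: [stock: 15, price: 9, status: used], since status is used, price = 9.
Match: [stock: 4, price: 8, status: new], since status is new, price = 8.
No match: [stock: 14, price: 37, status: refurbished], since status is refurbished, price = 37.
No match: [stock: 10, price: 10, status: used], since status is used, price = 10.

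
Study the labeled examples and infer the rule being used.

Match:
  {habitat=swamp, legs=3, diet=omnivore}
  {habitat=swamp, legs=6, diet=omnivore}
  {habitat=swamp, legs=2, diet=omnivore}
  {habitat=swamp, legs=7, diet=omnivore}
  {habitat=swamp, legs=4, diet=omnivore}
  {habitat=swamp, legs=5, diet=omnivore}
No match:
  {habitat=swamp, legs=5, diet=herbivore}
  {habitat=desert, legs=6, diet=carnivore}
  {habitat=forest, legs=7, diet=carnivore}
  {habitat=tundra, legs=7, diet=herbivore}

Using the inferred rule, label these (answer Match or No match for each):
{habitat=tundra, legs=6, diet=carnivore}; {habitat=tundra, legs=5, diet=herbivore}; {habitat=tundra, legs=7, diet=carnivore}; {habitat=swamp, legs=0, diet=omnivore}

All 'Match' examples share one property — diet is omnivore — and every 'No match' example lacks it.
{habitat=tundra, legs=6, diet=carnivore}: diet is carnivore, doesn't match → No match. {habitat=tundra, legs=5, diet=herbivore}: diet is herbivore, doesn't match → No match. {habitat=tundra, legs=7, diet=carnivore}: diet is carnivore, doesn't match → No match. {habitat=swamp, legs=0, diet=omnivore}: diet is omnivore, satisfies this → Match.

No match, No match, No match, Match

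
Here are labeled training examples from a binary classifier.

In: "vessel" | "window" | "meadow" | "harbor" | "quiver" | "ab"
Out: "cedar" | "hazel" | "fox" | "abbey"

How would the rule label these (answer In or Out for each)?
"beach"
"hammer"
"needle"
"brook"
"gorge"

Out, In, In, Out, Out

The classifier is using: even length.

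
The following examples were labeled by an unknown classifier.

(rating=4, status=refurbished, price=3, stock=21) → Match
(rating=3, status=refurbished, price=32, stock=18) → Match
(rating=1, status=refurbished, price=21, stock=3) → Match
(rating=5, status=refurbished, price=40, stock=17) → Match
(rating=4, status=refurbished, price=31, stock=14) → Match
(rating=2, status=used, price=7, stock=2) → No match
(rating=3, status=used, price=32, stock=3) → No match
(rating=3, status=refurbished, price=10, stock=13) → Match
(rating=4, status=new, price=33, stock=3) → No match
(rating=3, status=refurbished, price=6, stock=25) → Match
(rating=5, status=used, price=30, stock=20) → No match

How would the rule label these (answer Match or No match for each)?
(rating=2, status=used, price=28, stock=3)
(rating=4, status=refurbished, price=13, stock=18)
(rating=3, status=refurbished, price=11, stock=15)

No match, Match, Match

Rule: status is refurbished. This holds for each 'Match' example and fails for each 'No match' one.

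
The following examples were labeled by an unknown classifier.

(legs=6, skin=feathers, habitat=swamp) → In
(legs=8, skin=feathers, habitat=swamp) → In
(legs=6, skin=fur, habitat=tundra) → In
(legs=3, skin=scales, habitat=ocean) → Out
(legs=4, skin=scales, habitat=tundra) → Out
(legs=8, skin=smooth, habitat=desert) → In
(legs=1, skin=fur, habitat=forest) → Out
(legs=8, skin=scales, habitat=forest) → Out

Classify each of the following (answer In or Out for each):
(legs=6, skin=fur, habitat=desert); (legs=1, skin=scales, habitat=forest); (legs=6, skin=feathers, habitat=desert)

Every 'In' example satisfies: skin is not scales AND legs ≥ 3. None of the 'Out' examples do.
(legs=6, skin=fur, habitat=desert): skin is fur, legs = 6, has this property → In.
(legs=1, skin=scales, habitat=forest): skin is scales, legs = 1, fails the rule → Out.
(legs=6, skin=feathers, habitat=desert): skin is feathers, legs = 6, has this property → In.

In, Out, In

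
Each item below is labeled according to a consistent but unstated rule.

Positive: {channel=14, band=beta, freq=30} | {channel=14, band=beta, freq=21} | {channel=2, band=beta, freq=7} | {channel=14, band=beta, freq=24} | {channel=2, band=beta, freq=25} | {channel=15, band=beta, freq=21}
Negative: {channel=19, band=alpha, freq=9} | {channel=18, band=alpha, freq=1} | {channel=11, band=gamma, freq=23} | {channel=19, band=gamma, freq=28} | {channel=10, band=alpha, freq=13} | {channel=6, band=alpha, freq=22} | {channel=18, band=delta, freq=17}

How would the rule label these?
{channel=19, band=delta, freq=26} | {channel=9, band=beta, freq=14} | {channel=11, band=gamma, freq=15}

Negative, Positive, Negative

Every 'Positive' example satisfies: band is beta. None of the 'Negative' examples do.
{channel=19, band=delta, freq=26}: band is delta, doesn't match → Negative.
{channel=9, band=beta, freq=14}: band is beta, has this property → Positive.
{channel=11, band=gamma, freq=15}: band is gamma, doesn't match → Negative.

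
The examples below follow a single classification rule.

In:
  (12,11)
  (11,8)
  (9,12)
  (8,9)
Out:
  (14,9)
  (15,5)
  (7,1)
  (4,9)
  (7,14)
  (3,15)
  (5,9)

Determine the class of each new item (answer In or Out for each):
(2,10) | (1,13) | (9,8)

Out, Out, In

Every 'In' example satisfies: |first − second| ≤ 3. None of the 'Out' examples do.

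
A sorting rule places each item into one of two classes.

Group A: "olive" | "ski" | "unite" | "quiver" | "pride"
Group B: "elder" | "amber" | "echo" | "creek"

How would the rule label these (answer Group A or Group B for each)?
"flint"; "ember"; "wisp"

The pattern is that an item is 'Group A' exactly when: contains 'i'.
"flint": has 'i', matches → Group A. "ember": no 'i', fails this test → Group B. "wisp": has 'i', matches → Group A.

Group A, Group B, Group A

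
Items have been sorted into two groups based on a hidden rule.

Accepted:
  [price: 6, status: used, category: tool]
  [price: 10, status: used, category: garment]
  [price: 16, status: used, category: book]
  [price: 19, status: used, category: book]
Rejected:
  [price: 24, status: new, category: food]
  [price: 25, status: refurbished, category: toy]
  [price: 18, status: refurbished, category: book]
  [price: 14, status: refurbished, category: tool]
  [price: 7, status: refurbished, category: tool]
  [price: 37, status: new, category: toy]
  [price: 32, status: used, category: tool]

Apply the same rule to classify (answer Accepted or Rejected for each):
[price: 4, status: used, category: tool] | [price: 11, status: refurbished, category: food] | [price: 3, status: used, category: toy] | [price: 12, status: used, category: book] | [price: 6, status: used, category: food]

Accepted, Rejected, Accepted, Accepted, Accepted

'Accepted' ⟺ status is used AND price ≤ 19.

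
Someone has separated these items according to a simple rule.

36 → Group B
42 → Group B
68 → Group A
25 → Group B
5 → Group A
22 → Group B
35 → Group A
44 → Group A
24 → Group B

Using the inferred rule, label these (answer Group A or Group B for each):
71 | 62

Group A, Group A

The common property of the 'Group A' items is: ≡ 2 (mod 3). No 'Group B' item has it.
71: 71 mod 3 = 2 — has this property, so Group A. 62: 62 mod 3 = 2 — has this property, so Group A.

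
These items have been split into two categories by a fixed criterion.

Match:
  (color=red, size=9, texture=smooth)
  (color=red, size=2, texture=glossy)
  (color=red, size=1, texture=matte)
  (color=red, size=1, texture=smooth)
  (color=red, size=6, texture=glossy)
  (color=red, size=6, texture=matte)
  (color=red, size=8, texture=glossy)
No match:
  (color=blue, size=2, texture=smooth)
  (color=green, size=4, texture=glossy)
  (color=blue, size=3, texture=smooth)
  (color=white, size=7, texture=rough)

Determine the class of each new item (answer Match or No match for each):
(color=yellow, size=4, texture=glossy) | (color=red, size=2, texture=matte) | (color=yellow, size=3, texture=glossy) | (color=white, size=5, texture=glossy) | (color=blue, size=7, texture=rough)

No match, Match, No match, No match, No match

The common property of the 'Match' items is: color is red. No 'No match' item has it.
(color=yellow, size=4, texture=glossy): color is yellow, fails the rule → No match. (color=red, size=2, texture=matte): color is red, checks out → Match. (color=yellow, size=3, texture=glossy): color is yellow, fails the rule → No match. (color=white, size=5, texture=glossy): color is white, fails the rule → No match. (color=blue, size=7, texture=rough): color is blue, fails the rule → No match.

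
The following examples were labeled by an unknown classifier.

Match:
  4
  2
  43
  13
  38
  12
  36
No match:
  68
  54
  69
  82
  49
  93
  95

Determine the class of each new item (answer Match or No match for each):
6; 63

Match, No match

Rule: at most 43. This holds for each 'Match' example and fails for each 'No match' one.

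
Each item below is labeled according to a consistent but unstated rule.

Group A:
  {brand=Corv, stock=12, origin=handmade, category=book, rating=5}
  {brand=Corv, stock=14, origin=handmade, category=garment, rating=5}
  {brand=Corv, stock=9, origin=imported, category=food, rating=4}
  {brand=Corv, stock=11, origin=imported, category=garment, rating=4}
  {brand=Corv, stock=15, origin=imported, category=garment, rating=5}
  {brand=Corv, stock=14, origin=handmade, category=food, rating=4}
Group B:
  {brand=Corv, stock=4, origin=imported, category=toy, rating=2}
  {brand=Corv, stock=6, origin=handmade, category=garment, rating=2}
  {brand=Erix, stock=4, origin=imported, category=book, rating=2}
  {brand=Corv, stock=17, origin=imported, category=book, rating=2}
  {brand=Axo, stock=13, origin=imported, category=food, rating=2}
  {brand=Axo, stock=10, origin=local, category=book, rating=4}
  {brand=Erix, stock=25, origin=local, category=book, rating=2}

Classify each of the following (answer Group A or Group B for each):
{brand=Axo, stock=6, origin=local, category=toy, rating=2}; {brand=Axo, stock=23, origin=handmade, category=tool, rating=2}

The classifier is using: brand is Corv AND rating ≥ 4.
{brand=Axo, stock=6, origin=local, category=toy, rating=2}: brand is Axo, rating = 2 — does not pass, so Group B. {brand=Axo, stock=23, origin=handmade, category=tool, rating=2}: brand is Axo, rating = 2 — does not pass, so Group B.

Group B, Group B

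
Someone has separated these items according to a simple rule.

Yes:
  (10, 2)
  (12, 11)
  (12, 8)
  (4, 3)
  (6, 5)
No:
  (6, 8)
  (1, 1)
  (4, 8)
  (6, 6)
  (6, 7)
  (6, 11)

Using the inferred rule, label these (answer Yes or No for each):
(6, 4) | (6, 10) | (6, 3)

The rule appears to be: first > second.
(6, 4) — 6 > 4, hence Yes.
(6, 10) — 6 < 10, hence No.
(6, 3) — 6 > 3, hence Yes.

Yes, No, Yes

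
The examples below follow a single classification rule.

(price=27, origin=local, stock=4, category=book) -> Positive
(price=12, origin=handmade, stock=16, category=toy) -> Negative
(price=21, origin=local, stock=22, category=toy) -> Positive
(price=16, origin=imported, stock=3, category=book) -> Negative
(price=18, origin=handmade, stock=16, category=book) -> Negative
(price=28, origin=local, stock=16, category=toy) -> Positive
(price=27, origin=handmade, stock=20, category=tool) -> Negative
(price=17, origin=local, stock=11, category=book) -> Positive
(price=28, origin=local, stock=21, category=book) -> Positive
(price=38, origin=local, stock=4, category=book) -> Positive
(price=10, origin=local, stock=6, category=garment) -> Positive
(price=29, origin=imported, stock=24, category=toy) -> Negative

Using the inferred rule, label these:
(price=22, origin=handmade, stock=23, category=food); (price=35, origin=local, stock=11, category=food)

The pattern is that an item is 'Positive' exactly when: origin is local.
Negative: (price=22, origin=handmade, stock=23, category=food), since origin is handmade. Positive: (price=35, origin=local, stock=11, category=food), since origin is local.

Negative, Positive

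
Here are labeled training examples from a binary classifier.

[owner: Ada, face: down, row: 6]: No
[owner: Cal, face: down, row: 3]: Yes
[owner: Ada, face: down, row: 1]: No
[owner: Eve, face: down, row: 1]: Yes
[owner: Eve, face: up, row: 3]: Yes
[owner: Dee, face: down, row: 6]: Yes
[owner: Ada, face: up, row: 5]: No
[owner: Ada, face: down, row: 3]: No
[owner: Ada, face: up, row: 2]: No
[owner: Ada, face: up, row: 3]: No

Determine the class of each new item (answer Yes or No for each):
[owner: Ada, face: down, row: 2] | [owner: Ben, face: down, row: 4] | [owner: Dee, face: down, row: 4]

No, Yes, Yes

All 'Yes' examples share one property — owner is not Ada — and every 'No' example lacks it.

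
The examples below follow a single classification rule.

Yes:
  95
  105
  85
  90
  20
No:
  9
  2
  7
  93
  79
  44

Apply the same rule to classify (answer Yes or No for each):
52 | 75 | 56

No, Yes, No

The simplest hypothesis consistent with all the labels is: multiple of 5.
No: 52, since 52 = 5·10 + 2.
Yes: 75, since 75 = 5·15.
No: 56, since 56 = 5·11 + 1.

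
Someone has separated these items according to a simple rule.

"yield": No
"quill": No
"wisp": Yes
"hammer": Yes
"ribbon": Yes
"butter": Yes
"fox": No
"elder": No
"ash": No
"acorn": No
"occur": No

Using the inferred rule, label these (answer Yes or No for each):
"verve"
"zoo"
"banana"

No, No, Yes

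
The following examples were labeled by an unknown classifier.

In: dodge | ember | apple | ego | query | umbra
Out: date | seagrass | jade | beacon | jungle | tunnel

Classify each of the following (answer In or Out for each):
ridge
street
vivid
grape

In, Out, In, In

The common property of the 'In' items is: odd length. No 'Out' item has it.
ridge: length 5, satisfies this → In. street: length 6, doesn't qualify → Out. vivid: length 5, satisfies this → In. grape: length 5, satisfies this → In.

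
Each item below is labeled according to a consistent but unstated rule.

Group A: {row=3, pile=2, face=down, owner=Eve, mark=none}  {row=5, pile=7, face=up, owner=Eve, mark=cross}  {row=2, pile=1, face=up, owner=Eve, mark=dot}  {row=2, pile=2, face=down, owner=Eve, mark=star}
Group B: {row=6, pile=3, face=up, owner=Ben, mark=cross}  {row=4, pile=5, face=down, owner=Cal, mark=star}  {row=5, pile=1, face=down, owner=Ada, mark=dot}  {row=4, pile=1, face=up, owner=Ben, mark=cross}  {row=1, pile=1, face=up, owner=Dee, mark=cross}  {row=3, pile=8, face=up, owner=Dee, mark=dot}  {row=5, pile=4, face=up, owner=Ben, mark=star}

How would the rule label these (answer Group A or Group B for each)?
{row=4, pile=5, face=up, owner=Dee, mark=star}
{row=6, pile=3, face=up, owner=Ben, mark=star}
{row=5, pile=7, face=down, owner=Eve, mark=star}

The rule appears to be: owner is Eve.
{row=4, pile=5, face=up, owner=Dee, mark=star}: owner is Dee, does not pass → Group B.
{row=6, pile=3, face=up, owner=Ben, mark=star}: owner is Ben, does not pass → Group B.
{row=5, pile=7, face=down, owner=Eve, mark=star}: owner is Eve, passes → Group A.

Group B, Group B, Group A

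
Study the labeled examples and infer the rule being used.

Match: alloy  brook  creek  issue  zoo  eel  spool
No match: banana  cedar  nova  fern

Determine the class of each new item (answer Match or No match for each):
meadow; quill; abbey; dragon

Checking candidate rules against both groups, what survives is: has a double letter.
meadow: no doubled letter, lacks this property → No match. quill: 'll' doubled, passes → Match. abbey: 'bb' doubled, passes → Match. dragon: no doubled letter, lacks this property → No match.

No match, Match, Match, No match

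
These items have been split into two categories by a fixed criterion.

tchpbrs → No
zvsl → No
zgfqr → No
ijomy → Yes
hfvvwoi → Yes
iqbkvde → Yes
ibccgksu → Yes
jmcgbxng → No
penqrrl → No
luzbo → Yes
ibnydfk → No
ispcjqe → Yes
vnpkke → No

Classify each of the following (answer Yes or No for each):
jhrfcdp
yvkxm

No, No

A rule that fits every label: has ≥ 2 vowels — true of each 'Yes' example, false of each 'No' one.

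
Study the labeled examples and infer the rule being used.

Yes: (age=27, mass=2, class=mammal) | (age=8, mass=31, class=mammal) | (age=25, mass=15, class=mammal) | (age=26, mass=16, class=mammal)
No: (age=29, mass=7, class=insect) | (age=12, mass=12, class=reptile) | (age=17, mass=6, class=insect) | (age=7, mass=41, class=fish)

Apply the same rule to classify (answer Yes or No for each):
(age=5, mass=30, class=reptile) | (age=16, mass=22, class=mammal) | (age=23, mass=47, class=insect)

A rule that fits every label: class is mammal — true of each 'Yes' example, false of each 'No' one.
(age=5, mass=30, class=reptile) — class is reptile, hence No.
(age=16, mass=22, class=mammal) — class is mammal, hence Yes.
(age=23, mass=47, class=insect) — class is insect, hence No.

No, Yes, No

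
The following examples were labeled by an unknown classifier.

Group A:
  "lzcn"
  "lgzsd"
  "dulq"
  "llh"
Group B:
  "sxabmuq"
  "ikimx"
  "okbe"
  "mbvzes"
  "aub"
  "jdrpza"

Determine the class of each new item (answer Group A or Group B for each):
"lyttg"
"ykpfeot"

Checking candidate rules against both groups, what survives is: contains 'l'.
"lyttg": has 'l', checks out → Group A. "ykpfeot": no 'l', fails this test → Group B.

Group A, Group B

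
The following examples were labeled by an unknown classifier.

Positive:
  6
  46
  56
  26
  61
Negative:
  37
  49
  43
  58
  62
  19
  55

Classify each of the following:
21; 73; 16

Positive, Negative, Positive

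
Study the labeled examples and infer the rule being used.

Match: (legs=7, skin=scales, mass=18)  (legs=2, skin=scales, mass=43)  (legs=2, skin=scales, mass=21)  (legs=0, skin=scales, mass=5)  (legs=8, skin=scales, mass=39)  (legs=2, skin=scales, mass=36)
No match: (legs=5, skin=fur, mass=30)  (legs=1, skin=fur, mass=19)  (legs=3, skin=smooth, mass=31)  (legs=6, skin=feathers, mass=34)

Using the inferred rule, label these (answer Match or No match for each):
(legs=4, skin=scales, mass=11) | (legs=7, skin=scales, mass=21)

Match, Match

The classifier is using: skin is scales.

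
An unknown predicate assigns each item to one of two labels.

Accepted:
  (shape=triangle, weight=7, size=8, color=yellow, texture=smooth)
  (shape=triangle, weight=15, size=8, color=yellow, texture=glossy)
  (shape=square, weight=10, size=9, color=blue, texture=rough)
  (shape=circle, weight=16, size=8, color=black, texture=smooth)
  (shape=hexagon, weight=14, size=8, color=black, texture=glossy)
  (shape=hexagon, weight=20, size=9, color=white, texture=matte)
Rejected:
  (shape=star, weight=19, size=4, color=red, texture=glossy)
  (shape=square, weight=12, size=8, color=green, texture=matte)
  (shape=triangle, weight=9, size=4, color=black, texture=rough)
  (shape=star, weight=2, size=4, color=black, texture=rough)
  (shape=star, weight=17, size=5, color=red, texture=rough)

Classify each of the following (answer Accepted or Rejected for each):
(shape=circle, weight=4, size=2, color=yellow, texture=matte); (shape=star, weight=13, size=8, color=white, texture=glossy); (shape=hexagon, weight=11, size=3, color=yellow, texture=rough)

Rejected, Accepted, Rejected

The distinguishing property — weight ≠ 12 AND size ≥ 8 — holds for all the 'Accepted' cases and none of the 'Rejected' cases.
(shape=circle, weight=4, size=2, color=yellow, texture=matte): weight = 4, size = 2, doesn't match → Rejected. (shape=star, weight=13, size=8, color=white, texture=glossy): weight = 13, size = 8, matches → Accepted. (shape=hexagon, weight=11, size=3, color=yellow, texture=rough): weight = 11, size = 3, doesn't match → Rejected.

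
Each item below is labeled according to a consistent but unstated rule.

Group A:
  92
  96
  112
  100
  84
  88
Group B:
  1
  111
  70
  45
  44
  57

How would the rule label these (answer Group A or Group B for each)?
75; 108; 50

All 'Group A' examples share one property — even AND at least 84 — and every 'Group B' example lacks it.
75 — 75 is odd, 75 < 84, hence Group B.
108 — 108 is even, 108 ≥ 84, hence Group A.
50 — 50 is even, 50 < 84, hence Group B.

Group B, Group A, Group B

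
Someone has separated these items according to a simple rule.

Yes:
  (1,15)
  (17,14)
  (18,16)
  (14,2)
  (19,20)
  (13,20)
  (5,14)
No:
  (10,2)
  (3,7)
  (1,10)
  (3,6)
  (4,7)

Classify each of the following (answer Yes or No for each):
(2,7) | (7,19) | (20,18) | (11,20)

The pattern is that an item is 'Yes' exactly when: sum ≥ 16.
(2,7): 2+7 = 9 — does not pass, so No. (7,19): 7+19 = 26 — qualifies, so Yes. (20,18): 20+18 = 38 — qualifies, so Yes. (11,20): 11+20 = 31 — qualifies, so Yes.

No, Yes, Yes, Yes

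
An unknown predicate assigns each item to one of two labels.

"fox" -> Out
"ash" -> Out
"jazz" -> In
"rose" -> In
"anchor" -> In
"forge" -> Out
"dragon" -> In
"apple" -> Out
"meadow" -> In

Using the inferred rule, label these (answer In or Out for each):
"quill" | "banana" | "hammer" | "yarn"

Out, In, In, In

'In' ⟺ even length.
"quill": length 5 — does not fit, so Out.
"banana": length 6 — fits, so In.
"hammer": length 6 — fits, so In.
"yarn": length 4 — fits, so In.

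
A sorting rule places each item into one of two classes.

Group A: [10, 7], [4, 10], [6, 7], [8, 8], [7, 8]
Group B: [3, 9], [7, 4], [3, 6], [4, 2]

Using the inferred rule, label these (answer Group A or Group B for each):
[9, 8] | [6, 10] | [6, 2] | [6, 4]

All 'Group A' examples share one property — sum ≥ 13 — and every 'Group B' example lacks it.
[9, 8]: 9+8 = 17 — has this property, so Group A. [6, 10]: 6+10 = 16 — has this property, so Group A. [6, 2]: 6+2 = 8 — fails this test, so Group B. [6, 4]: 6+4 = 10 — fails this test, so Group B.

Group A, Group A, Group B, Group B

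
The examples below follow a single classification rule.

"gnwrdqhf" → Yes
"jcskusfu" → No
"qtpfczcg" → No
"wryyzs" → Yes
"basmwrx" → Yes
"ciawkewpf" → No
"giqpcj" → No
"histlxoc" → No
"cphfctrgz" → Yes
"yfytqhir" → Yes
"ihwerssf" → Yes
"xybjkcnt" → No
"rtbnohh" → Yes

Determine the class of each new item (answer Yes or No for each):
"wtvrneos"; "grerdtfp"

The distinguishing property — contains 'r' — holds for all the 'Yes' cases and none of the 'No' cases.
Yes: "wtvrneos", since has 'r'. Yes: "grerdtfp", since has 'r'.

Yes, Yes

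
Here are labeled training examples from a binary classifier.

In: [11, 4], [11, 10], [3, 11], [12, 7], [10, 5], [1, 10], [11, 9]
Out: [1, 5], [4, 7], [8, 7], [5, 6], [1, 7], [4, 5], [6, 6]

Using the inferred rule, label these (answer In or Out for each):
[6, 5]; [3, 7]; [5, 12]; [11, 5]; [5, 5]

The distinguishing property — max ≥ 9 — holds for all the 'In' cases and none of the 'Out' cases.

Out, Out, In, In, Out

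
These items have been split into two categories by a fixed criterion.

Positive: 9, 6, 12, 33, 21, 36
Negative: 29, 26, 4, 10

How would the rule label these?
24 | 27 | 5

Positive, Positive, Negative

The pattern is that an item is 'Positive' exactly when: multiple of 3.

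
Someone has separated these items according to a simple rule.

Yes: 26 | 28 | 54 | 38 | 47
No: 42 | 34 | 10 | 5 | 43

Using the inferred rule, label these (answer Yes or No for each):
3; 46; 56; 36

No, Yes, Yes, Yes

The distinguishing property — digit sum ≥ 8 — holds for all the 'Yes' cases and none of the 'No' cases.
3: digit sum 3 — lacks this property, so No. 46: digit sum 4+6 = 10 — fits, so Yes. 56: digit sum 5+6 = 11 — fits, so Yes. 36: digit sum 3+6 = 9 — fits, so Yes.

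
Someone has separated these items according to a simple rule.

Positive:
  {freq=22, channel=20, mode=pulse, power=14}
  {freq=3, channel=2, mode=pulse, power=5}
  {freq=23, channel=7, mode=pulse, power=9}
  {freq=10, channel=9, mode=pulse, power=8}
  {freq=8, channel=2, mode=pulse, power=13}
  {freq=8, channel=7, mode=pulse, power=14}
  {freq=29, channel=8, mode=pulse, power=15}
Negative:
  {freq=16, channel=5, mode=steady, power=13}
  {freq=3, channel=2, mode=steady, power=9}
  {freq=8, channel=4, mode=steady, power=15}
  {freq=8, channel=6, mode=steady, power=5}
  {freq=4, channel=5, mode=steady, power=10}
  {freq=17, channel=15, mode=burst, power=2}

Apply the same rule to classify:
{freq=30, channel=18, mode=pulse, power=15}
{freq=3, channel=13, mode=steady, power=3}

The distinguishing property — mode is pulse — holds for all the 'Positive' cases and none of the 'Negative' cases.

Positive, Negative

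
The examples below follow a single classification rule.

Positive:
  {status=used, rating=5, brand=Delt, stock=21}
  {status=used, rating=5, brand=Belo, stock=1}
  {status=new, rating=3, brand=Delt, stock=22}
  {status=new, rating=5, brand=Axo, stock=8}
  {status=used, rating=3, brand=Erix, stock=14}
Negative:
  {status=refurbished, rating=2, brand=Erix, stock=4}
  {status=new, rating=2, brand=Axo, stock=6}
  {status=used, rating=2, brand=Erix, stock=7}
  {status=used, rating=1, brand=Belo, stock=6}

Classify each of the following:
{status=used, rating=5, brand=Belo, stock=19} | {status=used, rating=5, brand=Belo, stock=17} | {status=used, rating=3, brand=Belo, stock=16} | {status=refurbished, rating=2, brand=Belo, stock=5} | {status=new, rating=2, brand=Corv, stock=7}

Every 'Positive' example satisfies: rating ≥ 3. None of the 'Negative' examples do.
Positive: {status=used, rating=5, brand=Belo, stock=19}, since rating = 5. Positive: {status=used, rating=5, brand=Belo, stock=17}, since rating = 5. Positive: {status=used, rating=3, brand=Belo, stock=16}, since rating = 3. Negative: {status=refurbished, rating=2, brand=Belo, stock=5}, since rating = 2. Negative: {status=new, rating=2, brand=Corv, stock=7}, since rating = 2.

Positive, Positive, Positive, Negative, Negative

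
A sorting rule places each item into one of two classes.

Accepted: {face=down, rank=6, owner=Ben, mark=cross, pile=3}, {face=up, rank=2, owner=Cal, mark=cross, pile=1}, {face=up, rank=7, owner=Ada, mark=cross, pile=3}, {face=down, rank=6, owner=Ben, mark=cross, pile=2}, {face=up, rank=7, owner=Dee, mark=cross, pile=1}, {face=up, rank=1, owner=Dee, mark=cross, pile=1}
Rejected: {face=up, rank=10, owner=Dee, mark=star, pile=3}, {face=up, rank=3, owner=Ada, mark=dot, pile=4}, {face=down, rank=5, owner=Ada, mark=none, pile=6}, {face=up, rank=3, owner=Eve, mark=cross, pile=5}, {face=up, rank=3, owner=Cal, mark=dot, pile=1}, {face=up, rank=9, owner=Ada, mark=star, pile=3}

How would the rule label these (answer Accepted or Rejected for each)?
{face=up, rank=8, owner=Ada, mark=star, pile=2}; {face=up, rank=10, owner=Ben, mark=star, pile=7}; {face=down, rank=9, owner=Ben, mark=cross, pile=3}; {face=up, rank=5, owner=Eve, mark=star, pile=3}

Rejected, Rejected, Accepted, Rejected

The common property of the 'Accepted' items is: mark is cross AND pile ≤ 3. No 'Rejected' item has it.
{face=up, rank=8, owner=Ada, mark=star, pile=2} — mark is star, pile = 2, hence Rejected.
{face=up, rank=10, owner=Ben, mark=star, pile=7} — mark is star, pile = 7, hence Rejected.
{face=down, rank=9, owner=Ben, mark=cross, pile=3} — mark is cross, pile = 3, hence Accepted.
{face=up, rank=5, owner=Eve, mark=star, pile=3} — mark is star, pile = 3, hence Rejected.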